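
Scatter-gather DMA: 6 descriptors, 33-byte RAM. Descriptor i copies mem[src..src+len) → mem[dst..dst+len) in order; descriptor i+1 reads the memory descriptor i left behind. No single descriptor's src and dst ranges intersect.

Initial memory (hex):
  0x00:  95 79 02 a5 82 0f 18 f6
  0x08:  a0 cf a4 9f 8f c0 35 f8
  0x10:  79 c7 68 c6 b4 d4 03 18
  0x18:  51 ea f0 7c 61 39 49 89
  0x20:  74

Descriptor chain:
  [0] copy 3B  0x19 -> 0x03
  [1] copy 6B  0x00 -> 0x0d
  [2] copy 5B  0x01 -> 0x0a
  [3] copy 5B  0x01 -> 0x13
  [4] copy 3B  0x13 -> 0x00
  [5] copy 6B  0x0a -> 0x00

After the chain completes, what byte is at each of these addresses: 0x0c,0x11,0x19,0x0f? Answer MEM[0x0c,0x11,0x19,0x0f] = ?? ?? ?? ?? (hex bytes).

MEM[0x0c,0x11,0x19,0x0f] = ea f0 ea 02

#0 dst[0x03+3] := {0xea,0xf0,0x7c}
#1 dst[0x0d+6] := {0x95,0x79,0x02,0xea,0xf0,0x7c}
#2 dst[0x0a+5] := {0x79,0x02,0xea,0xf0,0x7c}
#3 dst[0x13+5] := {0x79,0x02,0xea,0xf0,0x7c}
#4 dst[0x00+3] := {0x79,0x02,0xea}
#5 dst[0x00+6] := {0x79,0x02,0xea,0xf0,0x7c,0x02}
query mem[0x0c]=0xea, mem[0x11]=0xf0, mem[0x19]=0xea, mem[0x0f]=0x02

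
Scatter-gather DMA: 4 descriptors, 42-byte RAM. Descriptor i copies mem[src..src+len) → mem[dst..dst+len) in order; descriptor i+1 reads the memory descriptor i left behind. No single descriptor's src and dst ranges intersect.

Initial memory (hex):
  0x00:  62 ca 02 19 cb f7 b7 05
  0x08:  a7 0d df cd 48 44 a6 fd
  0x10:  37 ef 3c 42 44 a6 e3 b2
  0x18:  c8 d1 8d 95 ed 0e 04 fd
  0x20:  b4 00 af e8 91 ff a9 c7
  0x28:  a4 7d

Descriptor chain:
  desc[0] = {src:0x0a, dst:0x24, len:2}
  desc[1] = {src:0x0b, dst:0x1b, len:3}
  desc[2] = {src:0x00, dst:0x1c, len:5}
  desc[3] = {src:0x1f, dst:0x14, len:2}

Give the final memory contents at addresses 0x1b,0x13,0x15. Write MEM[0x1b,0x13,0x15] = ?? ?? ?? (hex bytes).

[0] 0x0a->0x24 len=2 : df cd
[1] 0x0b->0x1b len=3 : cd 48 44
[2] 0x00->0x1c len=5 : 62 ca 02 19 cb
[3] 0x1f->0x14 len=2 : 19 cb
query mem[0x1b]=0xcd, mem[0x13]=0x42, mem[0x15]=0xcb

MEM[0x1b,0x13,0x15] = cd 42 cb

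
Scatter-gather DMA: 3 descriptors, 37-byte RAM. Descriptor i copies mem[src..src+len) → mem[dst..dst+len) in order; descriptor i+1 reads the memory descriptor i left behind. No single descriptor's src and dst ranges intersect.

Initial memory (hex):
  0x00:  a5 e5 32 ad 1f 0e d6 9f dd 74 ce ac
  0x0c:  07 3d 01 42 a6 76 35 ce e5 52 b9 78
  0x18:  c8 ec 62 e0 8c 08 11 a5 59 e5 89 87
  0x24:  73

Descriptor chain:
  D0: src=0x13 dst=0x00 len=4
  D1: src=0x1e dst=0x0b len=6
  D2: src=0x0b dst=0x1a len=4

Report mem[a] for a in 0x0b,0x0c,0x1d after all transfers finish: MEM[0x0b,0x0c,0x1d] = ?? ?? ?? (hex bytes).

  after D0: wrote 4B at 0x00 = cee552b9
  after D1: wrote 6B at 0x0b = 11a559e58987
  after D2: wrote 4B at 0x1a = 11a559e5
query mem[0x0b]=0x11, mem[0x0c]=0xa5, mem[0x1d]=0xe5

MEM[0x0b,0x0c,0x1d] = 11 a5 e5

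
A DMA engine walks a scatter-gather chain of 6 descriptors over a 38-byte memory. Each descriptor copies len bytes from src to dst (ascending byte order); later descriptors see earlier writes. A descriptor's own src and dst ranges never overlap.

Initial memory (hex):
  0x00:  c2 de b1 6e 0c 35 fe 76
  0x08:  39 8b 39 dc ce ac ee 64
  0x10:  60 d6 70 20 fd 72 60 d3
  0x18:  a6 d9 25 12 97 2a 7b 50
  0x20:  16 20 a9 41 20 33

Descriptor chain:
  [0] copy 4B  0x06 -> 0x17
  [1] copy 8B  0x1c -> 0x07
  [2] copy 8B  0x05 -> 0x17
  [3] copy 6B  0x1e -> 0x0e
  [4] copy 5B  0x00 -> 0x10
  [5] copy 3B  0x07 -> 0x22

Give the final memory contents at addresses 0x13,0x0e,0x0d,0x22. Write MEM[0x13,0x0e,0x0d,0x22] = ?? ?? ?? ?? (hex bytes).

MEM[0x13,0x0e,0x0d,0x22] = 6e 20 a9 97

[0] 0x06->0x17 len=4 : fe 76 39 8b
[1] 0x1c->0x07 len=8 : 97 2a 7b 50 16 20 a9 41
[2] 0x05->0x17 len=8 : 35 fe 97 2a 7b 50 16 20
[3] 0x1e->0x0e len=6 : 20 50 16 20 a9 41
[4] 0x00->0x10 len=5 : c2 de b1 6e 0c
[5] 0x07->0x22 len=3 : 97 2a 7b
query mem[0x13]=0x6e, mem[0x0e]=0x20, mem[0x0d]=0xa9, mem[0x22]=0x97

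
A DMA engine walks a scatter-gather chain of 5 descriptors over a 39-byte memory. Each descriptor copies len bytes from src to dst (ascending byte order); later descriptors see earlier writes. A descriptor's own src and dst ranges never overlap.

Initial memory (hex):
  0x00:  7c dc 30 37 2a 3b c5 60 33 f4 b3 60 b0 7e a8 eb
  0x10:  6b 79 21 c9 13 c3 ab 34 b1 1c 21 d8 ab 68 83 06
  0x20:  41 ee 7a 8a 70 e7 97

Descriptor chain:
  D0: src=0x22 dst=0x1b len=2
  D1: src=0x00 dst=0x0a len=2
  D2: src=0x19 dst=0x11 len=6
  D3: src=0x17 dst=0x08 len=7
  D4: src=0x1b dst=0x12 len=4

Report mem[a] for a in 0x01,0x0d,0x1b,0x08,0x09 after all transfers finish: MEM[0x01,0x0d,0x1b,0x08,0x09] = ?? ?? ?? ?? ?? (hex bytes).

MEM[0x01,0x0d,0x1b,0x08,0x09] = dc 8a 7a 34 b1

  after D0: wrote 2B at 0x1b = 7a8a
  after D1: wrote 2B at 0x0a = 7cdc
  after D2: wrote 6B at 0x11 = 1c217a8a6883
  after D3: wrote 7B at 0x08 = 34b11c217a8a68
  after D4: wrote 4B at 0x12 = 7a8a6883
query mem[0x01]=0xdc, mem[0x0d]=0x8a, mem[0x1b]=0x7a, mem[0x08]=0x34, mem[0x09]=0xb1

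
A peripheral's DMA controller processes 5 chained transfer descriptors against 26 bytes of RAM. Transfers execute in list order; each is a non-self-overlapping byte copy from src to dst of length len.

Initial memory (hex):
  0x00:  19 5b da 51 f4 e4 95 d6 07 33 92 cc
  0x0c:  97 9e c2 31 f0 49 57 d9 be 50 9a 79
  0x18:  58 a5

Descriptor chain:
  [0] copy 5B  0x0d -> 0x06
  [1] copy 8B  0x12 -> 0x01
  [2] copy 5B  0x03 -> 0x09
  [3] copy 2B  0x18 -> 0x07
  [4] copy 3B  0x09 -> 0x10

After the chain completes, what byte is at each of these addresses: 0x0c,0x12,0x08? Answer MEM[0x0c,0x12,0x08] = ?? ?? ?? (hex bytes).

  after D0: wrote 5B at 0x06 = 9ec231f049
  after D1: wrote 8B at 0x01 = 57d9be509a7958a5
  after D2: wrote 5B at 0x09 = be509a7958
  after D3: wrote 2B at 0x07 = 58a5
  after D4: wrote 3B at 0x10 = be509a
query mem[0x0c]=0x79, mem[0x12]=0x9a, mem[0x08]=0xa5

MEM[0x0c,0x12,0x08] = 79 9a a5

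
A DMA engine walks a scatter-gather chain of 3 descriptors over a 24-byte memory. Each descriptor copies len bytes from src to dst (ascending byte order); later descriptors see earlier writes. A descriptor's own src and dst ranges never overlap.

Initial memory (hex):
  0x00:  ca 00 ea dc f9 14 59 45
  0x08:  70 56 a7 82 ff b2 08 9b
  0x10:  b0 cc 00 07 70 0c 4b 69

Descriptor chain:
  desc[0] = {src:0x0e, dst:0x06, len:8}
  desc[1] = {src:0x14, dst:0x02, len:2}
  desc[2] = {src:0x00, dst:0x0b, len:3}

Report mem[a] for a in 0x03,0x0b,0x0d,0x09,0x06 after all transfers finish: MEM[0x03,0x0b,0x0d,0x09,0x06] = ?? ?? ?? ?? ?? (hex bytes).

MEM[0x03,0x0b,0x0d,0x09,0x06] = 0c ca 70 cc 08

[0] 0x0e->0x06 len=8 : 08 9b b0 cc 00 07 70 0c
[1] 0x14->0x02 len=2 : 70 0c
[2] 0x00->0x0b len=3 : ca 00 70
query mem[0x03]=0x0c, mem[0x0b]=0xca, mem[0x0d]=0x70, mem[0x09]=0xcc, mem[0x06]=0x08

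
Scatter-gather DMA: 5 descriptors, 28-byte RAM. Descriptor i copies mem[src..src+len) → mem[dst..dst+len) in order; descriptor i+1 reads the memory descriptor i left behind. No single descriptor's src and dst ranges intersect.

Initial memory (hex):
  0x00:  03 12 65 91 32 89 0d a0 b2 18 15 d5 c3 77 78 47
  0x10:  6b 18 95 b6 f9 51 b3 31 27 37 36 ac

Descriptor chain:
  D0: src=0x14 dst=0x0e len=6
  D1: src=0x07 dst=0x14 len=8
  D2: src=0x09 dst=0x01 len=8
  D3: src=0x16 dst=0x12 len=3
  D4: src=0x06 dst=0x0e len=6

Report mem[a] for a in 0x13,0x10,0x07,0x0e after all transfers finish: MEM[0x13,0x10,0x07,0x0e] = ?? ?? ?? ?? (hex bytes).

D0: mem[0x0e..0x13] <- [f9 51 b3 31 27 37]
D1: mem[0x14..0x1b] <- [a0 b2 18 15 d5 c3 77 f9]
D2: mem[0x01..0x08] <- [18 15 d5 c3 77 f9 51 b3]
D3: mem[0x12..0x14] <- [18 15 d5]
D4: mem[0x0e..0x13] <- [f9 51 b3 18 15 d5]
query mem[0x13]=0xd5, mem[0x10]=0xb3, mem[0x07]=0x51, mem[0x0e]=0xf9

MEM[0x13,0x10,0x07,0x0e] = d5 b3 51 f9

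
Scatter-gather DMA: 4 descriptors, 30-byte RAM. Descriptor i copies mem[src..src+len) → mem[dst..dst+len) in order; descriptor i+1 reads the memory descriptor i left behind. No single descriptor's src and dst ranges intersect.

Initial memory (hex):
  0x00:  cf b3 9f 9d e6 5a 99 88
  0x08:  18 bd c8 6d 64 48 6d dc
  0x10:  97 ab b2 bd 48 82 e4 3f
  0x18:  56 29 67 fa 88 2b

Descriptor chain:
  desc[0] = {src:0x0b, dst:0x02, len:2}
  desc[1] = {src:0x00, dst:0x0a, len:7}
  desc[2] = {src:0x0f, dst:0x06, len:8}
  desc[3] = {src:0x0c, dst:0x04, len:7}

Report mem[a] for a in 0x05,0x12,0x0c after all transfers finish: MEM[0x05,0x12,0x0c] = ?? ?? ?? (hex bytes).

MEM[0x05,0x12,0x0c] = e4 b2 82

D0: mem[0x02..0x03] <- [6d 64]
D1: mem[0x0a..0x10] <- [cf b3 6d 64 e6 5a 99]
D2: mem[0x06..0x0d] <- [5a 99 ab b2 bd 48 82 e4]
D3: mem[0x04..0x0a] <- [82 e4 e6 5a 99 ab b2]
query mem[0x05]=0xe4, mem[0x12]=0xb2, mem[0x0c]=0x82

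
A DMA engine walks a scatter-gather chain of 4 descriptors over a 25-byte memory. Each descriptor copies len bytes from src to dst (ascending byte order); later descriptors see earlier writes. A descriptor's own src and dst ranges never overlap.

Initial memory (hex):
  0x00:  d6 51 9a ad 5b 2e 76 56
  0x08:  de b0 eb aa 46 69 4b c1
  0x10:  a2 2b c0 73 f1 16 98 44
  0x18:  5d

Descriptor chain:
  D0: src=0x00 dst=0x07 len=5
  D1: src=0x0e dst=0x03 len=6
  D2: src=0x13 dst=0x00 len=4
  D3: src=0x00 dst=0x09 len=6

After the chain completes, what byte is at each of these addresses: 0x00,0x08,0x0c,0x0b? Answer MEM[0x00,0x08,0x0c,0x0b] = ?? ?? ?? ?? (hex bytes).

MEM[0x00,0x08,0x0c,0x0b] = 73 73 98 16

[0] 0x00->0x07 len=5 : d6 51 9a ad 5b
[1] 0x0e->0x03 len=6 : 4b c1 a2 2b c0 73
[2] 0x13->0x00 len=4 : 73 f1 16 98
[3] 0x00->0x09 len=6 : 73 f1 16 98 c1 a2
query mem[0x00]=0x73, mem[0x08]=0x73, mem[0x0c]=0x98, mem[0x0b]=0x16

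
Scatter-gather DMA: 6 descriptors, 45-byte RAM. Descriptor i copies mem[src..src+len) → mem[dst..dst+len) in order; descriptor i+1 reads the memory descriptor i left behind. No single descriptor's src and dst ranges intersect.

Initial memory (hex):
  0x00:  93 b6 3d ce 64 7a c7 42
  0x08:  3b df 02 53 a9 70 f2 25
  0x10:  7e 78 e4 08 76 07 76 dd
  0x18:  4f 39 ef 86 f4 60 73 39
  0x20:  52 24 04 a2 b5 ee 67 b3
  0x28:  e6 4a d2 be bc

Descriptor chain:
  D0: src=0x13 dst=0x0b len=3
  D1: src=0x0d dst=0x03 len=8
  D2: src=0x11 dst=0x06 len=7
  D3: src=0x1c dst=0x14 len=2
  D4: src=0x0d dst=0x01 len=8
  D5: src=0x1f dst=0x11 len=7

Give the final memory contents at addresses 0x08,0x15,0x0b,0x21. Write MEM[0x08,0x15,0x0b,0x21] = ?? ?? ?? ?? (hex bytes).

MEM[0x08,0x15,0x0b,0x21] = f4 a2 76 24

D0: mem[0x0b..0x0d] <- [08 76 07]
D1: mem[0x03..0x0a] <- [07 f2 25 7e 78 e4 08 76]
D2: mem[0x06..0x0c] <- [78 e4 08 76 07 76 dd]
D3: mem[0x14..0x15] <- [f4 60]
D4: mem[0x01..0x08] <- [07 f2 25 7e 78 e4 08 f4]
D5: mem[0x11..0x17] <- [39 52 24 04 a2 b5 ee]
query mem[0x08]=0xf4, mem[0x15]=0xa2, mem[0x0b]=0x76, mem[0x21]=0x24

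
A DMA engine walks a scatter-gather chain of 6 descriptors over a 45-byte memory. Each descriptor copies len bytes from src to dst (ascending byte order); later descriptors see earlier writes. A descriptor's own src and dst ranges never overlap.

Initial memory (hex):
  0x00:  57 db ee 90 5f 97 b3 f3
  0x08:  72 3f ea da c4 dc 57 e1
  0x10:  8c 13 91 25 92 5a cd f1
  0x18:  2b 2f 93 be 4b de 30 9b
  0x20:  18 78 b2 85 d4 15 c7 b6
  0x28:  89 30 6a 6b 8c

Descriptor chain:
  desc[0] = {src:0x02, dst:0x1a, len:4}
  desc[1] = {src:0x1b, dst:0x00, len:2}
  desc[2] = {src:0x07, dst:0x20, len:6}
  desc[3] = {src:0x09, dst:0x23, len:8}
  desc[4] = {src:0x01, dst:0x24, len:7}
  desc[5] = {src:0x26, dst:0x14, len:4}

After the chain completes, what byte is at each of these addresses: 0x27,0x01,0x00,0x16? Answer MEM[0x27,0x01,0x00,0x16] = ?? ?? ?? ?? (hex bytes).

MEM[0x27,0x01,0x00,0x16] = 5f 5f 90 97

D0: mem[0x1a..0x1d] <- [ee 90 5f 97]
D1: mem[0x00..0x01] <- [90 5f]
D2: mem[0x20..0x25] <- [f3 72 3f ea da c4]
D3: mem[0x23..0x2a] <- [3f ea da c4 dc 57 e1 8c]
D4: mem[0x24..0x2a] <- [5f ee 90 5f 97 b3 f3]
D5: mem[0x14..0x17] <- [90 5f 97 b3]
query mem[0x27]=0x5f, mem[0x01]=0x5f, mem[0x00]=0x90, mem[0x16]=0x97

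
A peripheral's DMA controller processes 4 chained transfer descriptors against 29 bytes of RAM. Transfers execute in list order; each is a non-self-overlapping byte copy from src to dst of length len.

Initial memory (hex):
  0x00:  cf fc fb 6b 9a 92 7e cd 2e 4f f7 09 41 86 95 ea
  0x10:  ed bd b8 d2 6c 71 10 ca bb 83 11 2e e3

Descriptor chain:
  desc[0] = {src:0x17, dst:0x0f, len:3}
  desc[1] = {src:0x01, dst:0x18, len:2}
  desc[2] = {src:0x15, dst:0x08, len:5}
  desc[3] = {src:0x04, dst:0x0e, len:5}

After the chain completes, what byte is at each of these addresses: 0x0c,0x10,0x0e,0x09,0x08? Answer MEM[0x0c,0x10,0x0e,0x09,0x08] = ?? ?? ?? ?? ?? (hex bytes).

  after D0: wrote 3B at 0x0f = cabb83
  after D1: wrote 2B at 0x18 = fcfb
  after D2: wrote 5B at 0x08 = 7110cafcfb
  after D3: wrote 5B at 0x0e = 9a927ecd71
query mem[0x0c]=0xfb, mem[0x10]=0x7e, mem[0x0e]=0x9a, mem[0x09]=0x10, mem[0x08]=0x71

MEM[0x0c,0x10,0x0e,0x09,0x08] = fb 7e 9a 10 71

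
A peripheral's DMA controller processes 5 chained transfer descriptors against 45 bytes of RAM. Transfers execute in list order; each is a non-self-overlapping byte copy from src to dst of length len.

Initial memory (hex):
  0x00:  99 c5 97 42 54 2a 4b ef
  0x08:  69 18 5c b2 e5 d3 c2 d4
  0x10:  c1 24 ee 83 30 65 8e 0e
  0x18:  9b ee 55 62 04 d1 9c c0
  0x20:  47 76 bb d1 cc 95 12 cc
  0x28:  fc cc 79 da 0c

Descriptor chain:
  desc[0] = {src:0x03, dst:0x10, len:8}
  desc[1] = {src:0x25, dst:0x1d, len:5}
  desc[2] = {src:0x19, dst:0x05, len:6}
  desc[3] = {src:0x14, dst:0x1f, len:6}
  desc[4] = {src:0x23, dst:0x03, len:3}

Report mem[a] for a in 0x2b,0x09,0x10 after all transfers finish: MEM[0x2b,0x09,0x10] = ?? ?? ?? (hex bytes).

#0 dst[0x10+8] := {0x42,0x54,0x2a,0x4b,0xef,0x69,0x18,0x5c}
#1 dst[0x1d+5] := {0x95,0x12,0xcc,0xfc,0xcc}
#2 dst[0x05+6] := {0xee,0x55,0x62,0x04,0x95,0x12}
#3 dst[0x1f+6] := {0xef,0x69,0x18,0x5c,0x9b,0xee}
#4 dst[0x03+3] := {0x9b,0xee,0x95}
query mem[0x2b]=0xda, mem[0x09]=0x95, mem[0x10]=0x42

MEM[0x2b,0x09,0x10] = da 95 42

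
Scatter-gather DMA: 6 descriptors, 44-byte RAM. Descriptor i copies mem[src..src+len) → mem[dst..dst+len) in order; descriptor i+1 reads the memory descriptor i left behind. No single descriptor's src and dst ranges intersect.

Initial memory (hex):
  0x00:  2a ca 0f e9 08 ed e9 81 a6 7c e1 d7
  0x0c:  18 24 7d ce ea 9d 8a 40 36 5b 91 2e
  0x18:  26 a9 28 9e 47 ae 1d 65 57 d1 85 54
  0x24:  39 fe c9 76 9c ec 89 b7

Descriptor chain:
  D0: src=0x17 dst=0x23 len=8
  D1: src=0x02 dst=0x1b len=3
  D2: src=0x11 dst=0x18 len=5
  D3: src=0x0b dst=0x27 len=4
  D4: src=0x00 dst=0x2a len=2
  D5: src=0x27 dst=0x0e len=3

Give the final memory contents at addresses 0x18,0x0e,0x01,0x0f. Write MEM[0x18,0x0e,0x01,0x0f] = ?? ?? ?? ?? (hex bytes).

[0] 0x17->0x23 len=8 : 2e 26 a9 28 9e 47 ae 1d
[1] 0x02->0x1b len=3 : 0f e9 08
[2] 0x11->0x18 len=5 : 9d 8a 40 36 5b
[3] 0x0b->0x27 len=4 : d7 18 24 7d
[4] 0x00->0x2a len=2 : 2a ca
[5] 0x27->0x0e len=3 : d7 18 24
query mem[0x18]=0x9d, mem[0x0e]=0xd7, mem[0x01]=0xca, mem[0x0f]=0x18

MEM[0x18,0x0e,0x01,0x0f] = 9d d7 ca 18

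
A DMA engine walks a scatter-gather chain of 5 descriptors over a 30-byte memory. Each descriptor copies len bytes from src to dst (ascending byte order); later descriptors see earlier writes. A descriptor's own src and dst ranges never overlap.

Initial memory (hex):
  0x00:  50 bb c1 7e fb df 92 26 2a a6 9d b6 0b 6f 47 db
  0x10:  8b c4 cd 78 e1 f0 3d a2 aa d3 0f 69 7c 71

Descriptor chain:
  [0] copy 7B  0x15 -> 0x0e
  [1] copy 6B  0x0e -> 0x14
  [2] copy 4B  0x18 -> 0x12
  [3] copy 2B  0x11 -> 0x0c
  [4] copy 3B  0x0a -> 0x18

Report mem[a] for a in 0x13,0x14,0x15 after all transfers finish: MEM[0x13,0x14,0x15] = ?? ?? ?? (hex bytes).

  after D0: wrote 7B at 0x0e = f03da2aad30f69
  after D1: wrote 6B at 0x14 = f03da2aad30f
  after D2: wrote 4B at 0x12 = d30f0f69
  after D3: wrote 2B at 0x0c = aad3
  after D4: wrote 3B at 0x18 = 9db6aa
query mem[0x13]=0x0f, mem[0x14]=0x0f, mem[0x15]=0x69

MEM[0x13,0x14,0x15] = 0f 0f 69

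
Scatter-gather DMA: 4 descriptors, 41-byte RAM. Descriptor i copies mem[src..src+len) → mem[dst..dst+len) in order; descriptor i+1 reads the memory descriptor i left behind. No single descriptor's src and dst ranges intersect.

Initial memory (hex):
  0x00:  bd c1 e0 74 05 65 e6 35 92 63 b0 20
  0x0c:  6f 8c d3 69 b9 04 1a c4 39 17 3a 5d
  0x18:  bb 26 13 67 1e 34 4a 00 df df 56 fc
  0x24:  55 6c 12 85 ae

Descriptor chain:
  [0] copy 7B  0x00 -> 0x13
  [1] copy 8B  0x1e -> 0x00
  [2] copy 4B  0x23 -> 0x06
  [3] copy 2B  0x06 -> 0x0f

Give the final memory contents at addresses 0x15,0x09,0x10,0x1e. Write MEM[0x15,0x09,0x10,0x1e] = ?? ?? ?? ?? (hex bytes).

  after D0: wrote 7B at 0x13 = bdc1e0740565e6
  after D1: wrote 8B at 0x00 = 4a00dfdf56fc556c
  after D2: wrote 4B at 0x06 = fc556c12
  after D3: wrote 2B at 0x0f = fc55
query mem[0x15]=0xe0, mem[0x09]=0x12, mem[0x10]=0x55, mem[0x1e]=0x4a

MEM[0x15,0x09,0x10,0x1e] = e0 12 55 4a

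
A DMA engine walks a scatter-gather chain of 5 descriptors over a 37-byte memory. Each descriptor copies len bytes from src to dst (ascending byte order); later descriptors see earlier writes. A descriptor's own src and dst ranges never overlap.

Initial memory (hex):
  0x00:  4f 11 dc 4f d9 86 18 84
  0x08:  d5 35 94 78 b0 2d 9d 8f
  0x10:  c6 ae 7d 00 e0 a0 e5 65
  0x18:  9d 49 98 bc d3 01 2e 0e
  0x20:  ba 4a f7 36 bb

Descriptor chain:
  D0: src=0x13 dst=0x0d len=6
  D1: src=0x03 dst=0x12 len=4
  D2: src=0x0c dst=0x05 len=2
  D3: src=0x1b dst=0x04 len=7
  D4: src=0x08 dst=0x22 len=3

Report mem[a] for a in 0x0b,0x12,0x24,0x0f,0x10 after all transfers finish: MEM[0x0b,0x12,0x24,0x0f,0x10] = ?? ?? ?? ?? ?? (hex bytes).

MEM[0x0b,0x12,0x24,0x0f,0x10] = 78 4f 4a a0 e5

  after D0: wrote 6B at 0x0d = 00e0a0e5659d
  after D1: wrote 4B at 0x12 = 4fd98618
  after D2: wrote 2B at 0x05 = b000
  after D3: wrote 7B at 0x04 = bcd3012e0eba4a
  after D4: wrote 3B at 0x22 = 0eba4a
query mem[0x0b]=0x78, mem[0x12]=0x4f, mem[0x24]=0x4a, mem[0x0f]=0xa0, mem[0x10]=0xe5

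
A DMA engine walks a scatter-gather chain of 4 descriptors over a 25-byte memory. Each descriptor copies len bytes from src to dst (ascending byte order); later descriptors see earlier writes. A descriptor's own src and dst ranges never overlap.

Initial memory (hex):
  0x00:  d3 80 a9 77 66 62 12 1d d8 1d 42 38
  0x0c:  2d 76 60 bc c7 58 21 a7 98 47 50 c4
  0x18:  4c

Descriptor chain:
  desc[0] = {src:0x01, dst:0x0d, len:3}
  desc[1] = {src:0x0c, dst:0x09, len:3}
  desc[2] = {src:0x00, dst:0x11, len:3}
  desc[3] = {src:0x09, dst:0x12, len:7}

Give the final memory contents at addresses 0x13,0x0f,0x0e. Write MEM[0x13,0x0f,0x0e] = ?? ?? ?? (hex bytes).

MEM[0x13,0x0f,0x0e] = 80 77 a9

[0] 0x01->0x0d len=3 : 80 a9 77
[1] 0x0c->0x09 len=3 : 2d 80 a9
[2] 0x00->0x11 len=3 : d3 80 a9
[3] 0x09->0x12 len=7 : 2d 80 a9 2d 80 a9 77
query mem[0x13]=0x80, mem[0x0f]=0x77, mem[0x0e]=0xa9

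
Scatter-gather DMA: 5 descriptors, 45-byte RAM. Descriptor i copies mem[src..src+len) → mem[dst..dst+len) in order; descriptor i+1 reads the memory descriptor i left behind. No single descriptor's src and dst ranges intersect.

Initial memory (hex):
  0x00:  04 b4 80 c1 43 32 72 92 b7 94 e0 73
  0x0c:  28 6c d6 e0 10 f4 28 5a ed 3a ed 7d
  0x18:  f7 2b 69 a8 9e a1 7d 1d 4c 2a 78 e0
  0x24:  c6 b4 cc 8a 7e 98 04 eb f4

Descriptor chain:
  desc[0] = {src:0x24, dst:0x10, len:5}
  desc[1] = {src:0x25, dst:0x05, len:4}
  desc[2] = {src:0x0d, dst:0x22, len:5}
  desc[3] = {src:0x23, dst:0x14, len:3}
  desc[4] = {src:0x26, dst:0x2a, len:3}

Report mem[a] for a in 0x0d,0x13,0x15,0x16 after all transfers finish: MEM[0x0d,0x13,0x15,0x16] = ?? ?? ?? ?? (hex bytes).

MEM[0x0d,0x13,0x15,0x16] = 6c 8a e0 c6

[0] 0x24->0x10 len=5 : c6 b4 cc 8a 7e
[1] 0x25->0x05 len=4 : b4 cc 8a 7e
[2] 0x0d->0x22 len=5 : 6c d6 e0 c6 b4
[3] 0x23->0x14 len=3 : d6 e0 c6
[4] 0x26->0x2a len=3 : b4 8a 7e
query mem[0x0d]=0x6c, mem[0x13]=0x8a, mem[0x15]=0xe0, mem[0x16]=0xc6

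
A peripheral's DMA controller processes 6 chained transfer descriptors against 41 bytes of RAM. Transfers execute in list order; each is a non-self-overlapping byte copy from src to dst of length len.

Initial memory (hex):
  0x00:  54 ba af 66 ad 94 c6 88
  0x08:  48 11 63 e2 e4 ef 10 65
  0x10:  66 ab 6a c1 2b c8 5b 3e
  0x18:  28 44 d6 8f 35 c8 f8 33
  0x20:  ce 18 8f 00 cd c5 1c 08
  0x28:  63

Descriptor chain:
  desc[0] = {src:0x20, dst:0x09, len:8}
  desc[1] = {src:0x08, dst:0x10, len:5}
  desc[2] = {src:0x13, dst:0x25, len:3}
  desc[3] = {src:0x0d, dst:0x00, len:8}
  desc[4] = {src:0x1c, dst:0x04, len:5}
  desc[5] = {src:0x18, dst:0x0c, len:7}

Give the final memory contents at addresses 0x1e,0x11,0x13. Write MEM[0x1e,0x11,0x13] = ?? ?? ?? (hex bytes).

  after D0: wrote 8B at 0x09 = ce188f00cdc51c08
  after D1: wrote 5B at 0x10 = 48ce188f00
  after D2: wrote 3B at 0x25 = 8f00c8
  after D3: wrote 8B at 0x00 = cdc51c48ce188f00
  after D4: wrote 5B at 0x04 = 35c8f833ce
  after D5: wrote 7B at 0x0c = 2844d68f35c8f8
query mem[0x1e]=0xf8, mem[0x11]=0xc8, mem[0x13]=0x8f

MEM[0x1e,0x11,0x13] = f8 c8 8f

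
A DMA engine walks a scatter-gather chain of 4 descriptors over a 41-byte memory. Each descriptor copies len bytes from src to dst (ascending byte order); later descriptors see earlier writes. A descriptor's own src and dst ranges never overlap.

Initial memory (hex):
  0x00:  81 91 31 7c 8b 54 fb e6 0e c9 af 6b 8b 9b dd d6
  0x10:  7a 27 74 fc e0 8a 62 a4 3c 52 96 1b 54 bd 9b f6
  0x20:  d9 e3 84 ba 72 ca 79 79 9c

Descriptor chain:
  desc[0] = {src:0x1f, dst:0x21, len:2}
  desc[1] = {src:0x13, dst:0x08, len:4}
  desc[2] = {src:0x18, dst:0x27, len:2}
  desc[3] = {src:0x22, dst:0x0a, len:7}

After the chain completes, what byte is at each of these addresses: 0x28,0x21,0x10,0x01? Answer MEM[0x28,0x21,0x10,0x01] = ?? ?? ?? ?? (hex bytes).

D0: mem[0x21..0x22] <- [f6 d9]
D1: mem[0x08..0x0b] <- [fc e0 8a 62]
D2: mem[0x27..0x28] <- [3c 52]
D3: mem[0x0a..0x10] <- [d9 ba 72 ca 79 3c 52]
query mem[0x28]=0x52, mem[0x21]=0xf6, mem[0x10]=0x52, mem[0x01]=0x91

MEM[0x28,0x21,0x10,0x01] = 52 f6 52 91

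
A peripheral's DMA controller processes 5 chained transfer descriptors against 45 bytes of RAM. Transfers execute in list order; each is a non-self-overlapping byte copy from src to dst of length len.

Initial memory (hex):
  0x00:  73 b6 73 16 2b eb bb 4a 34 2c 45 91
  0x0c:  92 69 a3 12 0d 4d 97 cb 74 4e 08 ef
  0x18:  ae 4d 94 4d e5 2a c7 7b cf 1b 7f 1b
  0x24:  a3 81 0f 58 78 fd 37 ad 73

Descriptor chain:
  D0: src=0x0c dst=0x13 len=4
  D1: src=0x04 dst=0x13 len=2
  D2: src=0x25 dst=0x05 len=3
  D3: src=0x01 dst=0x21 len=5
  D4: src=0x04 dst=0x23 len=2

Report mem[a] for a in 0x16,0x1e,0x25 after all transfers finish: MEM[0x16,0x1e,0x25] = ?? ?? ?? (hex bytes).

MEM[0x16,0x1e,0x25] = 12 c7 81

D0: mem[0x13..0x16] <- [92 69 a3 12]
D1: mem[0x13..0x14] <- [2b eb]
D2: mem[0x05..0x07] <- [81 0f 58]
D3: mem[0x21..0x25] <- [b6 73 16 2b 81]
D4: mem[0x23..0x24] <- [2b 81]
query mem[0x16]=0x12, mem[0x1e]=0xc7, mem[0x25]=0x81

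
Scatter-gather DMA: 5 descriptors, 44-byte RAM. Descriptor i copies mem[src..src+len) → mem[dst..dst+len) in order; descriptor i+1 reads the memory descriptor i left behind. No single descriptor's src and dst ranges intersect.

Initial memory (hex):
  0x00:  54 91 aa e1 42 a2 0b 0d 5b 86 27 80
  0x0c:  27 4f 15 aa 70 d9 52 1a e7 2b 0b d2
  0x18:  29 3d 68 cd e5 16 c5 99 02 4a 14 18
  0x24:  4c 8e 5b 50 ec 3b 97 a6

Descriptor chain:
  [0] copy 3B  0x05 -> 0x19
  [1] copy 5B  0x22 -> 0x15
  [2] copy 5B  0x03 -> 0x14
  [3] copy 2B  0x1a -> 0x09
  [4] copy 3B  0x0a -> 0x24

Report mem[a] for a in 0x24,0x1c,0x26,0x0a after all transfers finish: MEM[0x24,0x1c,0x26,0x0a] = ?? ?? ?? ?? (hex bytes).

D0: mem[0x19..0x1b] <- [a2 0b 0d]
D1: mem[0x15..0x19] <- [14 18 4c 8e 5b]
D2: mem[0x14..0x18] <- [e1 42 a2 0b 0d]
D3: mem[0x09..0x0a] <- [0b 0d]
D4: mem[0x24..0x26] <- [0d 80 27]
query mem[0x24]=0x0d, mem[0x1c]=0xe5, mem[0x26]=0x27, mem[0x0a]=0x0d

MEM[0x24,0x1c,0x26,0x0a] = 0d e5 27 0d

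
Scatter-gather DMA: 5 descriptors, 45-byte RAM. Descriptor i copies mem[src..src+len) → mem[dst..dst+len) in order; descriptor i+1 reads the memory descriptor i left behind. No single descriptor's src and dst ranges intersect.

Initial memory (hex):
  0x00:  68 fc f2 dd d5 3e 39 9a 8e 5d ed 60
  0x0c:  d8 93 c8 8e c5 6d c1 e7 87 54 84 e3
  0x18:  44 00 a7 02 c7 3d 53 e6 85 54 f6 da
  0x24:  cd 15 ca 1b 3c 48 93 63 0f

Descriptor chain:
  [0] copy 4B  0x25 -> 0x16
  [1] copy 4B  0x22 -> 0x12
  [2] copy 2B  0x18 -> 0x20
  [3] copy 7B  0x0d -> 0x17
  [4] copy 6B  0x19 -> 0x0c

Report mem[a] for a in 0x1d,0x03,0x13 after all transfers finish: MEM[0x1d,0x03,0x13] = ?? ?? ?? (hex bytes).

#0 dst[0x16+4] := {0x15,0xca,0x1b,0x3c}
#1 dst[0x12+4] := {0xf6,0xda,0xcd,0x15}
#2 dst[0x20+2] := {0x1b,0x3c}
#3 dst[0x17+7] := {0x93,0xc8,0x8e,0xc5,0x6d,0xf6,0xda}
#4 dst[0x0c+6] := {0x8e,0xc5,0x6d,0xf6,0xda,0x53}
query mem[0x1d]=0xda, mem[0x03]=0xdd, mem[0x13]=0xda

MEM[0x1d,0x03,0x13] = da dd da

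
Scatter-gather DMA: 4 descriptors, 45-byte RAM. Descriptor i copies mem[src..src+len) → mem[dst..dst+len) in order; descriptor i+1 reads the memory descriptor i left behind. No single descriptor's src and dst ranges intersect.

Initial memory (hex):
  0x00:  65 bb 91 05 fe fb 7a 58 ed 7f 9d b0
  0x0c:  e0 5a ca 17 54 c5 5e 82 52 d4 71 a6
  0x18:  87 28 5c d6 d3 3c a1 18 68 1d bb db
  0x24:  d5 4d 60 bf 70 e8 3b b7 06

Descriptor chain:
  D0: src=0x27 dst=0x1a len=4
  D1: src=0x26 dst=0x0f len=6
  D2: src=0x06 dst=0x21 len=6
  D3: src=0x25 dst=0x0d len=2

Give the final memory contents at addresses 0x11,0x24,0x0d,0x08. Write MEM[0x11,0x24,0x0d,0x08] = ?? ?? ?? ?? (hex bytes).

MEM[0x11,0x24,0x0d,0x08] = 70 7f 9d ed

#0 dst[0x1a+4] := {0xbf,0x70,0xe8,0x3b}
#1 dst[0x0f+6] := {0x60,0xbf,0x70,0xe8,0x3b,0xb7}
#2 dst[0x21+6] := {0x7a,0x58,0xed,0x7f,0x9d,0xb0}
#3 dst[0x0d+2] := {0x9d,0xb0}
query mem[0x11]=0x70, mem[0x24]=0x7f, mem[0x0d]=0x9d, mem[0x08]=0xed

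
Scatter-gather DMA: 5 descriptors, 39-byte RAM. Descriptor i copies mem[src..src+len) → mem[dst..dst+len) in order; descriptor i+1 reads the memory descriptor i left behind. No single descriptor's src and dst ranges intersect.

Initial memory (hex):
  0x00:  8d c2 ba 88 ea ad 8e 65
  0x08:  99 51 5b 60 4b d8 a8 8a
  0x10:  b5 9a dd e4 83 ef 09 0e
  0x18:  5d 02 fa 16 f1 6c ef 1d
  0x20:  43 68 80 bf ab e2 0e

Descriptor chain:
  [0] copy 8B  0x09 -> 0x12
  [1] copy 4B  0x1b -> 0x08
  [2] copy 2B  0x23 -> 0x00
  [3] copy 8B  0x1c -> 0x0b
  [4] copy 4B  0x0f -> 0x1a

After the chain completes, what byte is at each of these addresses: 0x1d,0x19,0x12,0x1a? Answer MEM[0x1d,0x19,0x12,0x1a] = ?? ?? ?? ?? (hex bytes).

[0] 0x09->0x12 len=8 : 51 5b 60 4b d8 a8 8a b5
[1] 0x1b->0x08 len=4 : 16 f1 6c ef
[2] 0x23->0x00 len=2 : bf ab
[3] 0x1c->0x0b len=8 : f1 6c ef 1d 43 68 80 bf
[4] 0x0f->0x1a len=4 : 43 68 80 bf
query mem[0x1d]=0xbf, mem[0x19]=0xb5, mem[0x12]=0xbf, mem[0x1a]=0x43

MEM[0x1d,0x19,0x12,0x1a] = bf b5 bf 43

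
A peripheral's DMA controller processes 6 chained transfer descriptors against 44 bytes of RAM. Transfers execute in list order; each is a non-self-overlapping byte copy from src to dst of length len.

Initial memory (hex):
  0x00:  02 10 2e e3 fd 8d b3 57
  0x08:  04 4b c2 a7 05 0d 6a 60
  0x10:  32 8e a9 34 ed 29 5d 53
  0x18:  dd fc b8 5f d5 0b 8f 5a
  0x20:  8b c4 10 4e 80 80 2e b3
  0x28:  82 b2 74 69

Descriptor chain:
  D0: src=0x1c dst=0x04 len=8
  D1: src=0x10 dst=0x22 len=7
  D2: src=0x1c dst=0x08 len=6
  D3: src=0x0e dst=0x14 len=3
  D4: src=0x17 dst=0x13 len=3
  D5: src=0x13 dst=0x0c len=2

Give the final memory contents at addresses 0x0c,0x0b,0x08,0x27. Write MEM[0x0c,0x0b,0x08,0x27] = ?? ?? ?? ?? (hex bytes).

MEM[0x0c,0x0b,0x08,0x27] = 53 5a d5 29

#0 dst[0x04+8] := {0xd5,0x0b,0x8f,0x5a,0x8b,0xc4,0x10,0x4e}
#1 dst[0x22+7] := {0x32,0x8e,0xa9,0x34,0xed,0x29,0x5d}
#2 dst[0x08+6] := {0xd5,0x0b,0x8f,0x5a,0x8b,0xc4}
#3 dst[0x14+3] := {0x6a,0x60,0x32}
#4 dst[0x13+3] := {0x53,0xdd,0xfc}
#5 dst[0x0c+2] := {0x53,0xdd}
query mem[0x0c]=0x53, mem[0x0b]=0x5a, mem[0x08]=0xd5, mem[0x27]=0x29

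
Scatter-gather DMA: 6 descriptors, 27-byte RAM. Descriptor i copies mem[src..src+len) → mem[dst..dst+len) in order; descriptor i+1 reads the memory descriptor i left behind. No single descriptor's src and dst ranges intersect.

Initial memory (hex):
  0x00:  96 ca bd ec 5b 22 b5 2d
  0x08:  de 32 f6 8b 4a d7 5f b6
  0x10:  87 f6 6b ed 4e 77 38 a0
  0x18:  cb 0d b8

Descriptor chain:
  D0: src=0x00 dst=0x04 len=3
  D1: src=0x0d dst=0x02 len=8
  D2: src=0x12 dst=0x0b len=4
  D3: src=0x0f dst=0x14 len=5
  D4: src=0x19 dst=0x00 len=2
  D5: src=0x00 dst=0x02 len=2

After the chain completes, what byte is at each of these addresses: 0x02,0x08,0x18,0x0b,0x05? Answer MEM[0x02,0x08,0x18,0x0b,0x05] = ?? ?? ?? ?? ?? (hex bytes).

[0] 0x00->0x04 len=3 : 96 ca bd
[1] 0x0d->0x02 len=8 : d7 5f b6 87 f6 6b ed 4e
[2] 0x12->0x0b len=4 : 6b ed 4e 77
[3] 0x0f->0x14 len=5 : b6 87 f6 6b ed
[4] 0x19->0x00 len=2 : 0d b8
[5] 0x00->0x02 len=2 : 0d b8
query mem[0x02]=0x0d, mem[0x08]=0xed, mem[0x18]=0xed, mem[0x0b]=0x6b, mem[0x05]=0x87

MEM[0x02,0x08,0x18,0x0b,0x05] = 0d ed ed 6b 87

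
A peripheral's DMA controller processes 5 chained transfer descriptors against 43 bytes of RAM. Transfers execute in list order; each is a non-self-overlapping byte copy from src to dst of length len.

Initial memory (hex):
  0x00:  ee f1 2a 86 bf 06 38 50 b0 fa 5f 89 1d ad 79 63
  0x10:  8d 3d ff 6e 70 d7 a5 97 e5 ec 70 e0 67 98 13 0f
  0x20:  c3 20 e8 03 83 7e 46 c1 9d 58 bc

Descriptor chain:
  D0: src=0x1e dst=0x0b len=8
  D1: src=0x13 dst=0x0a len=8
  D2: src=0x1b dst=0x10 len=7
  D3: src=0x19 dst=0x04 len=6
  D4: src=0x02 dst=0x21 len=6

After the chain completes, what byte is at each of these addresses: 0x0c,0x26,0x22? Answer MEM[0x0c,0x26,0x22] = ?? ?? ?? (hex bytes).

MEM[0x0c,0x26,0x22] = d7 67 86

  after D0: wrote 8B at 0x0b = 130fc320e803837e
  after D1: wrote 8B at 0x0a = 6e70d7a597e5ec70
  after D2: wrote 7B at 0x10 = e06798130fc320
  after D3: wrote 6B at 0x04 = ec70e0679813
  after D4: wrote 6B at 0x21 = 2a86ec70e067
query mem[0x0c]=0xd7, mem[0x26]=0x67, mem[0x22]=0x86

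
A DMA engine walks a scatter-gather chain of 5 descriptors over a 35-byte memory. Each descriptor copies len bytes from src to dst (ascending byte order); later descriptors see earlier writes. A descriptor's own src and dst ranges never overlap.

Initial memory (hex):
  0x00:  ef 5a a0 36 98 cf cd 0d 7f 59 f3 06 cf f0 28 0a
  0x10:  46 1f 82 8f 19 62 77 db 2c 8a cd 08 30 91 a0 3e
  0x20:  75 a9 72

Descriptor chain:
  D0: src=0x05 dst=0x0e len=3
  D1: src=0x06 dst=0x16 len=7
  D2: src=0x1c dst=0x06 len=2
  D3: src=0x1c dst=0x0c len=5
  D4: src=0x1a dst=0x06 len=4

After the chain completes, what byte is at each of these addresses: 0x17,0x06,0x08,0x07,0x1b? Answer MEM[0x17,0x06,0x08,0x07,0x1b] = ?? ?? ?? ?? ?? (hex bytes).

#0 dst[0x0e+3] := {0xcf,0xcd,0x0d}
#1 dst[0x16+7] := {0xcd,0x0d,0x7f,0x59,0xf3,0x06,0xcf}
#2 dst[0x06+2] := {0xcf,0x91}
#3 dst[0x0c+5] := {0xcf,0x91,0xa0,0x3e,0x75}
#4 dst[0x06+4] := {0xf3,0x06,0xcf,0x91}
query mem[0x17]=0x0d, mem[0x06]=0xf3, mem[0x08]=0xcf, mem[0x07]=0x06, mem[0x1b]=0x06

MEM[0x17,0x06,0x08,0x07,0x1b] = 0d f3 cf 06 06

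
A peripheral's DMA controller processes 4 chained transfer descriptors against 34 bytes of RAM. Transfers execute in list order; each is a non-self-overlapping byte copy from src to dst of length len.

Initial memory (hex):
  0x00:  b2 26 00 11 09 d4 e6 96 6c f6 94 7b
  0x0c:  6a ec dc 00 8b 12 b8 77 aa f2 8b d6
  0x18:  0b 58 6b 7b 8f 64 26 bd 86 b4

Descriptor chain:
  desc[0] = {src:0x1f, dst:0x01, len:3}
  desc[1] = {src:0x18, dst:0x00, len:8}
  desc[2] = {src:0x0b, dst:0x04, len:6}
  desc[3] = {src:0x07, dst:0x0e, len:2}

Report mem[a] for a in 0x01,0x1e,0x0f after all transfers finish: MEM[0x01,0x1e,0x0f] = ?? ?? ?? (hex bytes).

D0: mem[0x01..0x03] <- [bd 86 b4]
D1: mem[0x00..0x07] <- [0b 58 6b 7b 8f 64 26 bd]
D2: mem[0x04..0x09] <- [7b 6a ec dc 00 8b]
D3: mem[0x0e..0x0f] <- [dc 00]
query mem[0x01]=0x58, mem[0x1e]=0x26, mem[0x0f]=0x00

MEM[0x01,0x1e,0x0f] = 58 26 00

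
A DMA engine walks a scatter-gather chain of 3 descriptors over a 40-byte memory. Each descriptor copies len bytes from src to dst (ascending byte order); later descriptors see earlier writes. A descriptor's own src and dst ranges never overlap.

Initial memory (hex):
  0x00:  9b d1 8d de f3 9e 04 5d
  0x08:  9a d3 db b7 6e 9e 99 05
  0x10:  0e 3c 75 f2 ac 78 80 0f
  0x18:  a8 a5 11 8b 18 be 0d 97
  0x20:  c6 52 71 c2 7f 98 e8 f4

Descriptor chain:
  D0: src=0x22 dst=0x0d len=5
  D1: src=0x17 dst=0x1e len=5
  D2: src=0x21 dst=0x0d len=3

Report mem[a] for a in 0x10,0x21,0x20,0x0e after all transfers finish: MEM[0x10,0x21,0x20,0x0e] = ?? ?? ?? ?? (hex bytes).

MEM[0x10,0x21,0x20,0x0e] = 98 11 a5 8b

D0: mem[0x0d..0x11] <- [71 c2 7f 98 e8]
D1: mem[0x1e..0x22] <- [0f a8 a5 11 8b]
D2: mem[0x0d..0x0f] <- [11 8b c2]
query mem[0x10]=0x98, mem[0x21]=0x11, mem[0x20]=0xa5, mem[0x0e]=0x8b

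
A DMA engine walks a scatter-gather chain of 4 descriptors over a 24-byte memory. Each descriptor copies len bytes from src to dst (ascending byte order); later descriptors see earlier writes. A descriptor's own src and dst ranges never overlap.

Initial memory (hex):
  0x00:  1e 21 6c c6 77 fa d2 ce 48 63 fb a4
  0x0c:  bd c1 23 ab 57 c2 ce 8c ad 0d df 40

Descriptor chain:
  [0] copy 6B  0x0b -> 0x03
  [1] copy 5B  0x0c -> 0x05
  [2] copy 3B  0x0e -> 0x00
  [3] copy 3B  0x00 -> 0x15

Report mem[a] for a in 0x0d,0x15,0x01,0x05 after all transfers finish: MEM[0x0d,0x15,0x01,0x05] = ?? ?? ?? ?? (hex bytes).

[0] 0x0b->0x03 len=6 : a4 bd c1 23 ab 57
[1] 0x0c->0x05 len=5 : bd c1 23 ab 57
[2] 0x0e->0x00 len=3 : 23 ab 57
[3] 0x00->0x15 len=3 : 23 ab 57
query mem[0x0d]=0xc1, mem[0x15]=0x23, mem[0x01]=0xab, mem[0x05]=0xbd

MEM[0x0d,0x15,0x01,0x05] = c1 23 ab bd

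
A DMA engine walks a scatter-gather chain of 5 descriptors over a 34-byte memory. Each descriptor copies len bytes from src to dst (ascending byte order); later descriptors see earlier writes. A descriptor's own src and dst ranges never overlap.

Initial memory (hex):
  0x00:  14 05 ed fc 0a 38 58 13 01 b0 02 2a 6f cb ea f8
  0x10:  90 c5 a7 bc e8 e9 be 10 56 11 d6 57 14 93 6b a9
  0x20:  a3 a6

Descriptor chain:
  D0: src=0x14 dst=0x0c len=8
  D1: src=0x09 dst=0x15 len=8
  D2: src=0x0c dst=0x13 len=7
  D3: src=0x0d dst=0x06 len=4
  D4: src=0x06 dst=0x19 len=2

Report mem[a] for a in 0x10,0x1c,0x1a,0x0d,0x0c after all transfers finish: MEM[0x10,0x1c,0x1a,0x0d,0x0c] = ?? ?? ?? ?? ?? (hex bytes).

#0 dst[0x0c+8] := {0xe8,0xe9,0xbe,0x10,0x56,0x11,0xd6,0x57}
#1 dst[0x15+8] := {0xb0,0x02,0x2a,0xe8,0xe9,0xbe,0x10,0x56}
#2 dst[0x13+7] := {0xe8,0xe9,0xbe,0x10,0x56,0x11,0xd6}
#3 dst[0x06+4] := {0xe9,0xbe,0x10,0x56}
#4 dst[0x19+2] := {0xe9,0xbe}
query mem[0x10]=0x56, mem[0x1c]=0x56, mem[0x1a]=0xbe, mem[0x0d]=0xe9, mem[0x0c]=0xe8

MEM[0x10,0x1c,0x1a,0x0d,0x0c] = 56 56 be e9 e8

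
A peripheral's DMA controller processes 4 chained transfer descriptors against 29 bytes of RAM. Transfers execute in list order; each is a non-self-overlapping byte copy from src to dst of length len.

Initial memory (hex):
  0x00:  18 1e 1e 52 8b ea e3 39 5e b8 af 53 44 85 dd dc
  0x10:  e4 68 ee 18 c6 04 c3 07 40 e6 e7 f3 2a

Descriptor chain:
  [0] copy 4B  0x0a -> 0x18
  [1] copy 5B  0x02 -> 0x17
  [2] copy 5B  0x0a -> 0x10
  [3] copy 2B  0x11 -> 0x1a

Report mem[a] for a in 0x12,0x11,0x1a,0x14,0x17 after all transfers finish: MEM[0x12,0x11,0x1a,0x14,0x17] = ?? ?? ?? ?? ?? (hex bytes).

MEM[0x12,0x11,0x1a,0x14,0x17] = 44 53 53 dd 1e

  after D0: wrote 4B at 0x18 = af534485
  after D1: wrote 5B at 0x17 = 1e528beae3
  after D2: wrote 5B at 0x10 = af534485dd
  after D3: wrote 2B at 0x1a = 5344
query mem[0x12]=0x44, mem[0x11]=0x53, mem[0x1a]=0x53, mem[0x14]=0xdd, mem[0x17]=0x1e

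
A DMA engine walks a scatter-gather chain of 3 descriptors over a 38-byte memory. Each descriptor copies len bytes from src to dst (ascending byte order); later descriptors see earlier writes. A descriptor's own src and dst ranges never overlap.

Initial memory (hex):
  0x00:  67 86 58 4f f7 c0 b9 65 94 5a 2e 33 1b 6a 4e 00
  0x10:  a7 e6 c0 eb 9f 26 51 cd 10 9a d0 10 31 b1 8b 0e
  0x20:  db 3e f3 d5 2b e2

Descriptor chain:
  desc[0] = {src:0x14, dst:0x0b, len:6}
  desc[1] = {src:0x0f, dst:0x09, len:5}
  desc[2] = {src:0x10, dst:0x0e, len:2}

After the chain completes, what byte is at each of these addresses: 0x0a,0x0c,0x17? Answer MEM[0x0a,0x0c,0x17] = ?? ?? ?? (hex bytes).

D0: mem[0x0b..0x10] <- [9f 26 51 cd 10 9a]
D1: mem[0x09..0x0d] <- [10 9a e6 c0 eb]
D2: mem[0x0e..0x0f] <- [9a e6]
query mem[0x0a]=0x9a, mem[0x0c]=0xc0, mem[0x17]=0xcd

MEM[0x0a,0x0c,0x17] = 9a c0 cd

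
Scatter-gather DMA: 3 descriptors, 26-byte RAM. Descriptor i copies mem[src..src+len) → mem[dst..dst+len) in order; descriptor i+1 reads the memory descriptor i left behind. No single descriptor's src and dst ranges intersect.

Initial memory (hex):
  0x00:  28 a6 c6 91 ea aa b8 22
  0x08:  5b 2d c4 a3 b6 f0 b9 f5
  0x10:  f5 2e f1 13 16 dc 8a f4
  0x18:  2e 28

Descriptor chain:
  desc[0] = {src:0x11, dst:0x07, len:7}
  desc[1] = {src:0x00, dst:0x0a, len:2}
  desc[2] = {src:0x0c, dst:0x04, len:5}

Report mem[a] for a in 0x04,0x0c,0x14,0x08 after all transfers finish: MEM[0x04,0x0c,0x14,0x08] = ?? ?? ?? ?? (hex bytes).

  after D0: wrote 7B at 0x07 = 2ef11316dc8af4
  after D1: wrote 2B at 0x0a = 28a6
  after D2: wrote 5B at 0x04 = 8af4b9f5f5
query mem[0x04]=0x8a, mem[0x0c]=0x8a, mem[0x14]=0x16, mem[0x08]=0xf5

MEM[0x04,0x0c,0x14,0x08] = 8a 8a 16 f5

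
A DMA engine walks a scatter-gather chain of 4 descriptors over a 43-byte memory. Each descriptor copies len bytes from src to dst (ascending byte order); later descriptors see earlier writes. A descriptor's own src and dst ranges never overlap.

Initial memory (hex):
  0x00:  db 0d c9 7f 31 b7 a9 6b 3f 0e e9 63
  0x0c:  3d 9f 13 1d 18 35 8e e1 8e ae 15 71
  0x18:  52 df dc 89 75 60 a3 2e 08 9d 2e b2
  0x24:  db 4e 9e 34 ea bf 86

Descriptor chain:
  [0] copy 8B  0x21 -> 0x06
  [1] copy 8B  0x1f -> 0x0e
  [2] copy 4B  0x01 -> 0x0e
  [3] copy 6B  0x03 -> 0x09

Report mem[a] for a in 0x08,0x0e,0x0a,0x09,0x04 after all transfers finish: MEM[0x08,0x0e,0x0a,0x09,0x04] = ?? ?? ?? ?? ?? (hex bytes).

MEM[0x08,0x0e,0x0a,0x09,0x04] = b2 b2 31 7f 31

  after D0: wrote 8B at 0x06 = 9d2eb2db4e9e34ea
  after D1: wrote 8B at 0x0e = 2e089d2eb2db4e9e
  after D2: wrote 4B at 0x0e = 0dc97f31
  after D3: wrote 6B at 0x09 = 7f31b79d2eb2
query mem[0x08]=0xb2, mem[0x0e]=0xb2, mem[0x0a]=0x31, mem[0x09]=0x7f, mem[0x04]=0x31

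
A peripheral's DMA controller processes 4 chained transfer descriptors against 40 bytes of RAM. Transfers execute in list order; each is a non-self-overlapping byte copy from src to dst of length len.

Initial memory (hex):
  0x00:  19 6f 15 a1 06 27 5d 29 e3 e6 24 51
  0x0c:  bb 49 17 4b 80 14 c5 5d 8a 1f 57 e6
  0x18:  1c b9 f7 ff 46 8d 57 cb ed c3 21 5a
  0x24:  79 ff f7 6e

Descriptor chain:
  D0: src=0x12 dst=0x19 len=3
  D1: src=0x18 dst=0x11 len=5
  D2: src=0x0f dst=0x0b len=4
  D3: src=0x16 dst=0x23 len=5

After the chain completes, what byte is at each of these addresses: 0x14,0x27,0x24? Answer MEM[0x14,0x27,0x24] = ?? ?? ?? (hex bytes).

MEM[0x14,0x27,0x24] = 8a 5d e6

D0: mem[0x19..0x1b] <- [c5 5d 8a]
D1: mem[0x11..0x15] <- [1c c5 5d 8a 46]
D2: mem[0x0b..0x0e] <- [4b 80 1c c5]
D3: mem[0x23..0x27] <- [57 e6 1c c5 5d]
query mem[0x14]=0x8a, mem[0x27]=0x5d, mem[0x24]=0xe6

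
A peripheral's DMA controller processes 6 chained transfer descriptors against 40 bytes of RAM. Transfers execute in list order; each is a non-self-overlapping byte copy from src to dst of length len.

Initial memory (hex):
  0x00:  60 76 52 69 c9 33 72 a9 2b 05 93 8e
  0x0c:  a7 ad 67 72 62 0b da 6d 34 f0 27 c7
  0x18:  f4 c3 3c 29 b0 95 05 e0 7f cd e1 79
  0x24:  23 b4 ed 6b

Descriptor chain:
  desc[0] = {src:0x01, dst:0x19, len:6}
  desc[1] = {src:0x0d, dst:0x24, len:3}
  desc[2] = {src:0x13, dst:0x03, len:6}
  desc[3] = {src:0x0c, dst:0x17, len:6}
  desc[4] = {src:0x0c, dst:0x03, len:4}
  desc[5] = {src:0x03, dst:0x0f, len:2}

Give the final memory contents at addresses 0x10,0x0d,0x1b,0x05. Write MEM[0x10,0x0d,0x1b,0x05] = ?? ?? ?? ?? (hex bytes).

[0] 0x01->0x19 len=6 : 76 52 69 c9 33 72
[1] 0x0d->0x24 len=3 : ad 67 72
[2] 0x13->0x03 len=6 : 6d 34 f0 27 c7 f4
[3] 0x0c->0x17 len=6 : a7 ad 67 72 62 0b
[4] 0x0c->0x03 len=4 : a7 ad 67 72
[5] 0x03->0x0f len=2 : a7 ad
query mem[0x10]=0xad, mem[0x0d]=0xad, mem[0x1b]=0x62, mem[0x05]=0x67

MEM[0x10,0x0d,0x1b,0x05] = ad ad 62 67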